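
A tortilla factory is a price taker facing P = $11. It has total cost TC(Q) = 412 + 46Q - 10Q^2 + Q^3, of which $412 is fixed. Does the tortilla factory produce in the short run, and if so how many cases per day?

From TC, MC = TC'(Q) = 46 - 20Q + 3Q^2 and AVC = VC/Q = 46 - 10Q + Q^2.
AVC hits its minimum where MC = AVC, at Q = 5, giving min AVC = 46 - 10·5 + 5^2 = $21.
Since P = $11 < min AVC = $21, price fails to cover variable cost at any output.
Shutting down limits the loss to fixed cost, $412.

Shut down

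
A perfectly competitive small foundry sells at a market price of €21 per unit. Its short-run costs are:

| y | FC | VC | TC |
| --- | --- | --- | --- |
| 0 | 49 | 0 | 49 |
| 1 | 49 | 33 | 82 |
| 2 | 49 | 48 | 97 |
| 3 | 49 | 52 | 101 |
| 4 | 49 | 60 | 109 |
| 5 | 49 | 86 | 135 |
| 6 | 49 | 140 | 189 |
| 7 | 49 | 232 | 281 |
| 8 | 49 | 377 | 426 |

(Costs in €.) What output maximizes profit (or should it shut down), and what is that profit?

Profit at each row (π = 21y − TC): y=0: -49; y=1: -61; y=2: -55; y=3: -38; y=4: -25; y=5: -30; y=6: -63; y=7: -134; y=8: -258.
Profit is maximized at y = 4. AVC there is 60/4 = €15 ≤ P, so producing beats shutting down (which would give -€49).

y = 4; profit = -€25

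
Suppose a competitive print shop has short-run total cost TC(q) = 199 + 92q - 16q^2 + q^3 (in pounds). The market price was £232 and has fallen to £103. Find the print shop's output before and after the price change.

MC = 92 - 32q + 3q^2; the shutdown threshold is min AVC = £28 (at q = 8).
At P = £232 ≥ min AVC, set P = MC on the rising branch: q = 14.
At P = £103 ≥ min AVC, set P = MC: q = 11. The firm stays open but cuts output.

Output falls from 14 to 11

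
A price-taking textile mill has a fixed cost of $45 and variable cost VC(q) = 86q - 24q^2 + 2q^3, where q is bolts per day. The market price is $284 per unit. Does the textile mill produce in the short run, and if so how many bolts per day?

Produce at q = 11

From TC, MC = TC'(q) = 86 - 48q + 6q^2 and AVC = VC/q = 86 - 24q + 2q^2.
AVC hits its minimum where MC = AVC, at q = 6, giving min AVC = 86 - 24·6 + 2·6^2 = $14.
Since P = $284 ≥ min AVC = $14, price covers variable cost and the firm should produce.
Solving P = MC: -198 - 48q + 6q^2 = 0 ⇒ q = -3 or 11. On the upward-sloping branch, q* = 11.
Check: AVC at q = 11 is $64 ≤ P, so revenue covers variable cost.
Profit = P·q − TC = 284·11 − 749 = $2375.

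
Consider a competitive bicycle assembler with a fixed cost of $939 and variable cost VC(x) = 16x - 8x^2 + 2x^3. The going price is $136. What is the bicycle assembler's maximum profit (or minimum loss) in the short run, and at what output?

AVC = 16 - 8x + 2x^2; min AVC = $8 at x = 2. Since P = $136 ≥ min AVC, the firm produces.
With MC = 16 - 16x + 6x^2, P = MC on the upward-sloping part at x* = 6.
TR = 136·6 = 816. TC = 939 + 240 = 1179. Profit = 816 − 1179 = -$363.
By producing, the firm covers all variable cost plus $576 of fixed cost; shutting down would lose the full $939.

Profit = -$363 at x = 6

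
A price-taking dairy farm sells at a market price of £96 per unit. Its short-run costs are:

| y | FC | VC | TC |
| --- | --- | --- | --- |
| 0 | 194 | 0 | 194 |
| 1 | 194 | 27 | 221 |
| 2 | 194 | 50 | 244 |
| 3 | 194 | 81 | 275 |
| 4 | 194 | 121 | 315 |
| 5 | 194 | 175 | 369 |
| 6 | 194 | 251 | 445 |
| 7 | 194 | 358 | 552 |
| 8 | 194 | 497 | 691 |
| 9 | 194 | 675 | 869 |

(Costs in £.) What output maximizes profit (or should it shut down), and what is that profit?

Tabulate TR − TC: y=0: -194; y=1: -125; y=2: -52; y=3: 13; y=4: 69; y=5: 111; y=6: 131; y=7: 120; y=8: 77; y=9: -5.
Profit is maximized at y = 6. AVC there is 251/6 = £41.83 ≤ P, so producing beats shutting down (which would give -£194).

y = 6; profit = £131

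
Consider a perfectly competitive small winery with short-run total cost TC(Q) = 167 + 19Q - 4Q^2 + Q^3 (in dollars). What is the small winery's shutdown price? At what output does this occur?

The shutdown price is the minimum of AVC. VC = 19Q - 4Q^2 + Q^3, so AVC = 19 - 4Q + Q^2.
dAVC/dQ = -4 + 2Q = 0 gives Q = 2. min AVC = 19 - 4·2 + 2^2 = 15.
For P < $15 the firm produces nothing.

$15 per unit, at Q = 2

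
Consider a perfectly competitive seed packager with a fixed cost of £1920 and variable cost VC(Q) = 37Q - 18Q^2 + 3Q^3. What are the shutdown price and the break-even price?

Shutdown price = £10; break-even price = £325

Shutdown price = min AVC. AVC = 37 - 18Q + 3Q^2, with vertex at Q = 3 and minimum £10.
ATC = 1920/Q + 37 - 18Q + 3Q^2. Setting dATC/dQ = −1920/Q^2 − 18 + 6Q = 0 gives Q = 8 (since 6·8^3 − 18·8^2 = 1920).
min ATC = 1920/8 + 37 − 18·8 + 3·8^2 = £325. That is the break-even price.
For £10 ≤ P < £325 the firm produces at a loss; below £10 it shuts down.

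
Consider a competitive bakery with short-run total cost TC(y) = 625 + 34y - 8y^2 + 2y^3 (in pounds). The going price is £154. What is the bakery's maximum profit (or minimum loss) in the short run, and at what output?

AVC = 34 - 8y + 2y^2 has its minimum £26 at y = 2; price £154 clears that bar, so the firm operates.
MC = 34 - 16y + 6y^2. Setting P = MC and taking the root on the rising branch gives y* = 6.
TR = 154·6 = 924. TC = 625 + 348 = 973. Profit = 924 − 973 = -£49.
That loss of £49 beats the £625 the firm would lose by shutting down; producing recovers £576 of fixed cost.

Profit = -£49 at y = 6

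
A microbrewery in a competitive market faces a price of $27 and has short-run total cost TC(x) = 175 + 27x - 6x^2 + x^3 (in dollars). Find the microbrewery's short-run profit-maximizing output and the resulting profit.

Profit = -$143 at x = 4

AVC = 27 - 6x + x^2 has its minimum $18 at x = 3; price $27 clears that bar, so the firm operates.
With MC = 27 - 12x + 3x^2, P = MC on the upward-sloping part at x* = 4.
TR = 27·4 = 108. TC = 175 + 76 = 251. Profit = 108 − 251 = -$143.
That loss of $143 beats the $175 the firm would lose by shutting down; producing recovers $32 of fixed cost.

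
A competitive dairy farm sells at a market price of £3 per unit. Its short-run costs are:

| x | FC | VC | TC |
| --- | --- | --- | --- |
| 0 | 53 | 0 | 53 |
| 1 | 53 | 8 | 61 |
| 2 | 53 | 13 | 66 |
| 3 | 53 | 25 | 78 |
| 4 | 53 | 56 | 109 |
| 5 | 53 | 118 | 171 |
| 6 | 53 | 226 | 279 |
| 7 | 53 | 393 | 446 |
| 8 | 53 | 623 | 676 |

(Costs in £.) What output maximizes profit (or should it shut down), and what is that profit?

x = 0 (shut down); profit = -£53

Tabulate TR − TC: x=0: -53; x=1: -58; x=2: -60; x=3: -69; x=4: -97; x=5: -156; x=6: -261; x=7: -425; x=8: -652.
Profit is highest at x = 0. Equivalently, the lowest AVC in the table is 13/2 ≈ £6.50 at x = 2, and P = £3 falls below it — price never covers variable cost, so the firm shuts down and loses only its fixed cost.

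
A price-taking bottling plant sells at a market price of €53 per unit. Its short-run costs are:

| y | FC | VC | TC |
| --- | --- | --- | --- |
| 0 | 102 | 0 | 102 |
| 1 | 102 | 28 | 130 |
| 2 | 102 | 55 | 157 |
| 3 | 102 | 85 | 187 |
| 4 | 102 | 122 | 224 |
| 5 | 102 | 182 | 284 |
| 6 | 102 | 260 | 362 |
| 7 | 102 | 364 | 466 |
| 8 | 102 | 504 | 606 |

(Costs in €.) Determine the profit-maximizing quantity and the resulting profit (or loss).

Tabulate TR − TC: y=0: -102; y=1: -77; y=2: -51; y=3: -28; y=4: -12; y=5: -19; y=6: -44; y=7: -95; y=8: -182.
Profit is maximized at y = 4. AVC there is 122/4 = €30.50 ≤ P, so producing beats shutting down (which would give -€102).

y = 4; profit = -€12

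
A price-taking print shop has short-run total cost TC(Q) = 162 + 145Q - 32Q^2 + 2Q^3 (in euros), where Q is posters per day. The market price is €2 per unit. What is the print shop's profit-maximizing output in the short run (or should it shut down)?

Shut down

From TC, MC = TC'(Q) = 145 - 64Q + 6Q^2 and AVC = VC/Q = 145 - 32Q + 2Q^2.
AVC hits its minimum where MC = AVC, at Q = 8, giving min AVC = 145 - 32·8 + 2·8^2 = €17.
Since P = €2 < min AVC = €17, price fails to cover variable cost at any output.
The firm minimizes its loss by shutting down and losing only its fixed cost of €162.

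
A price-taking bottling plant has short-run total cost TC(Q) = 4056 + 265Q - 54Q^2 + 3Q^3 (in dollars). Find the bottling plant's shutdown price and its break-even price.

Shutdown price = $22; break-even price = $382

Shutdown price = min AVC. AVC = 265 - 54Q + 3Q^2, with vertex at Q = 9 and minimum $22.
ATC = 4056/Q + 265 - 54Q + 3Q^2. Setting dATC/dQ = −4056/Q^2 − 54 + 6Q = 0 gives Q = 13 (since 6·13^3 − 54·13^2 = 4056).
min ATC = 4056/13 + 265 − 54·13 + 3·13^2 = $382. That is the break-even price.
Between these two prices the firm operates at a loss; above $382 it earns a profit.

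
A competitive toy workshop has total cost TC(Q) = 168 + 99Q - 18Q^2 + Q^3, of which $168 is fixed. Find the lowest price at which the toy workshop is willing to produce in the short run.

$18 per unit

Short-run supply begins at min AVC. From VC = 99Q - 18Q^2 + Q^3, AVC = 99 - 18Q + Q^2.
dAVC/dQ = -18 + 2Q = 0 gives Q = 9. min AVC = 99 - 18·9 + 9^2 = 18.
So the shutdown price is $18.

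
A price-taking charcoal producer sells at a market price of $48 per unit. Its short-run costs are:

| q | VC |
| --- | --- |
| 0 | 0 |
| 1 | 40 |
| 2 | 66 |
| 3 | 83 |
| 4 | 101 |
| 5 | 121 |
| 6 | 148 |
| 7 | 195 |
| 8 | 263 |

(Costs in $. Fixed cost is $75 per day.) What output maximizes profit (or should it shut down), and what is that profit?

q = 7; profit = $66

Tabulate TR − TC: q=0: -75; q=1: -67; q=2: -45; q=3: -14; q=4: 16; q=5: 44; q=6: 65; q=7: 66; q=8: 46.
Profit is maximized at q = 7. AVC there is 195/7 = $27.86 ≤ P, so producing beats shutting down (which would give -$75).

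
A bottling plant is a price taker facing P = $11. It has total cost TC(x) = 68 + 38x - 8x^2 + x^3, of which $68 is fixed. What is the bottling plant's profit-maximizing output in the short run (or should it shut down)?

Strip out fixed cost: VC = 38x - 8x^2 + x^3. Then AVC = 38 - 8x + x^2 and MC = 38 - 16x + 3x^2.
AVC hits its minimum where MC = AVC, at x = 4, giving min AVC = 38 - 8·4 + 4^2 = $22.
Since P = $11 < min AVC = $22, price fails to cover variable cost at any output.
Best response: produce nothing and absorb the $68 fixed cost.

Shut down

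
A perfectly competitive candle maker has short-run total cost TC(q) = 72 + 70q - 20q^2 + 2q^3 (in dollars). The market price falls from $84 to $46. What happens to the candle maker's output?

Output falls from 7 to 6

MC = 70 - 40q + 6q^2; the shutdown threshold is min AVC = $20 (at q = 5).
At P = $84 ≥ min AVC, set P = MC on the rising branch: q = 7.
At P = $46 ≥ min AVC, set P = MC: q = 6. The firm stays open but cuts output.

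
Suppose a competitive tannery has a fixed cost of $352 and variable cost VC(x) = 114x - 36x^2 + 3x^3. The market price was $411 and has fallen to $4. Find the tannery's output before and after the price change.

MC = 114 - 72x + 9x^2; the shutdown threshold is min AVC = $6 (at x = 6).
At P = $411 ≥ min AVC, set P = MC on the rising branch: x = 11.
At P = $4 < min AVC = $6, price no longer covers variable cost at any output, so the firm shuts down: x = 0.

Output falls from 11 to 0 (the firm shuts down)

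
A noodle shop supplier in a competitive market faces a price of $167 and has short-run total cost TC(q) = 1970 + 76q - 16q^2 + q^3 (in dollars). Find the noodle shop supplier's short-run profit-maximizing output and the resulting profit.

AVC = 76 - 16q + q^2; min AVC = $12 at q = 8. Since P = $167 ≥ min AVC, the firm produces.
MC = 76 - 32q + 3q^2. Setting P = MC and taking the root on the rising branch gives q* = 13.
TR = 167·13 = 2171. TC = 1970 + 481 = 2451. Profit = 2171 − 2451 = -$280.
Shutting down would mean losing the fixed cost of $1970, so operating at a loss of $280 is better by $1690.

Profit = -$280 at q = 13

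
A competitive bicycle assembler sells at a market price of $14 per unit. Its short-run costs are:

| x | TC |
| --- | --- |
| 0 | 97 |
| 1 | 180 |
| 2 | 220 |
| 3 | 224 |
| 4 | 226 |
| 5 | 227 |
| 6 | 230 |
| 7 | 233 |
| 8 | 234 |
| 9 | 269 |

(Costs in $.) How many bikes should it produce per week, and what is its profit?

Compute π = P·x − TC at each output: x=0: -97; x=1: -166; x=2: -192; x=3: -182; x=4: -170; x=5: -157; x=6: -146; x=7: -135; x=8: -122; x=9: -143.
Profit is highest at x = 0. Equivalently, the lowest AVC in the table is 137/8 ≈ $17.12 at x = 8, and P = $14 falls below it — price never covers variable cost, so the firm shuts down and loses only its fixed cost.

x = 0 (shut down); profit = -$97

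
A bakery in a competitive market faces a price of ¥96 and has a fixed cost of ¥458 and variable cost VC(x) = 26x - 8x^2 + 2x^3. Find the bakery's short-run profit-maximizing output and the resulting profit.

AVC = 26 - 8x + 2x^2 has its minimum ¥18 at x = 2; price ¥96 clears that bar, so the firm operates.
With MC = 26 - 16x + 6x^2, P = MC on the upward-sloping part at x* = 5.
TR = 96·5 = 480. TC = 458 + 180 = 638. Profit = 480 − 638 = -¥158.
Shutting down would mean losing the fixed cost of ¥458, so operating at a loss of ¥158 is better by ¥300.

Profit = -¥158 at x = 5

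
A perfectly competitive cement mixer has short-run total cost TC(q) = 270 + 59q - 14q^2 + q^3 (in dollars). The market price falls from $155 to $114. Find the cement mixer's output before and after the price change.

Output falls from 12 to 11

MC = 59 - 28q + 3q^2; the shutdown threshold is min AVC = $10 (at q = 7).
At P = $155 ≥ min AVC, set P = MC on the rising branch: q = 12.
At P = $114 ≥ min AVC, set P = MC: q = 11. The firm stays open but cuts output.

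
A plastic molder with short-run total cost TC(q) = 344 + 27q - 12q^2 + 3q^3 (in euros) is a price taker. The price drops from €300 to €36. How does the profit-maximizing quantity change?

AVC = 27 - 12q + 3q^2, minimized at q = 2 where min AVC = €15. MC = 27 - 24q + 9q^2.
With P = €300 above the shutdown price, P = MC gives q = 7.
At P = €36 ≥ min AVC, set P = MC: q = 3. The firm stays open but cuts output.

Output falls from 7 to 3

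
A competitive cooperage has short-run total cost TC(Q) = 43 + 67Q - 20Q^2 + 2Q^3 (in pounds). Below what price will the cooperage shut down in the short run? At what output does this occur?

The shutdown price is the minimum of AVC. VC = 67Q - 20Q^2 + 2Q^3, so AVC = 67 - 20Q + 2Q^2.
At the minimum of AVC, MC = AVC. MC = 67 - 40Q + 6Q^2; setting MC = AVC gives 4Q^2 - 20Q = 0, so Q = 5. min AVC = 17.
The firm shuts down for any P below £17.

£17 per unit, at Q = 5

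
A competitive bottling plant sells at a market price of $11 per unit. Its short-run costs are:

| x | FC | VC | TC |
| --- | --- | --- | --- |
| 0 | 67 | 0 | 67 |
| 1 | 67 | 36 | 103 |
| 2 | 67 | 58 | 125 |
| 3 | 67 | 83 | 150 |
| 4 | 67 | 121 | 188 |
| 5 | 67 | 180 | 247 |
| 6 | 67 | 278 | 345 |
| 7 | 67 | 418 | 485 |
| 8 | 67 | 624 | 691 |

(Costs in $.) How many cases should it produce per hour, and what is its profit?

Profit at each row (π = 11x − TC): x=0: -67; x=1: -92; x=2: -103; x=3: -117; x=4: -144; x=5: -192; x=6: -279; x=7: -408; x=8: -603.
Profit is highest at x = 0. Equivalently, the lowest AVC in the table is 83/3 ≈ $27.67 at x = 3, and P = $11 falls below it — price never covers variable cost, so the firm shuts down and loses only its fixed cost.

x = 0 (shut down); profit = -$67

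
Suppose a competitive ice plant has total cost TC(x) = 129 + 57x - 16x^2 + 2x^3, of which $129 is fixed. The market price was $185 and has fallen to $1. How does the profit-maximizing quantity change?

AVC = 57 - 16x + 2x^2, minimized at x = 4 where min AVC = $25. MC = 57 - 32x + 6x^2.
At P = $185 ≥ min AVC, set P = MC on the rising branch: x = 8.
At P = $1 < min AVC = $25, price no longer covers variable cost at any output, so the firm shuts down: x = 0.

Output falls from 8 to 0 (the firm shuts down)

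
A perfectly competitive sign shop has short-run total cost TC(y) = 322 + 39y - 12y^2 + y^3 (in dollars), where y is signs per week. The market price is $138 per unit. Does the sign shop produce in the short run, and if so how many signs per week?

Produce at y = 11

Variable cost is VC = 39y - 12y^2 + y^3, so AVC = VC/y = 39 - 12y + y^2 and MC = dTC/dy = 39 - 24y + 3y^2.
AVC hits its minimum where MC = AVC, at y = 6, giving min AVC = 39 - 12·6 + 6^2 = $3.
P = $138 exceeds min AVC = $3, so the firm stays open.
Solving P = MC: -99 - 24y + 3y^2 = 0 ⇒ y = -3 or 11. On the upward-sloping branch, y* = 11.
Check: AVC at y = 11 is $28 ≤ P, so revenue covers variable cost.
Profit = P·y − TC = 138·11 − 630 = $888.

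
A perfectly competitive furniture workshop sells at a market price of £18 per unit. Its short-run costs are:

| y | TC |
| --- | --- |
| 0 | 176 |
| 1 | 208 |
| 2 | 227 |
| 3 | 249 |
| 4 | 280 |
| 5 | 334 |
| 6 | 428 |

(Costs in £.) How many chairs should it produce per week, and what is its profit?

Compute π = P·y − TC at each output: y=0: -176; y=1: -190; y=2: -191; y=3: -195; y=4: -208; y=5: -244; y=6: -320.
Profit is highest at y = 0. Equivalently, the lowest AVC in the table is 73/3 ≈ £24.33 at y = 3, and P = £18 falls below it — price never covers variable cost, so the firm shuts down and loses only its fixed cost.

y = 0 (shut down); profit = -£176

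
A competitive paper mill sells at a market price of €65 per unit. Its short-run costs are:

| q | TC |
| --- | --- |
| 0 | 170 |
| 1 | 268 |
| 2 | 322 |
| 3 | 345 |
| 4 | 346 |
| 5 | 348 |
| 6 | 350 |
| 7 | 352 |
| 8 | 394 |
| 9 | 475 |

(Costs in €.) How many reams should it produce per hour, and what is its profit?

q = 8; profit = €126

Compute π = P·q − TC at each output: q=0: -170; q=1: -203; q=2: -192; q=3: -150; q=4: -86; q=5: -23; q=6: 40; q=7: 103; q=8: 126; q=9: 110.
Profit is maximized at q = 8. AVC there is 224/8 = €28 ≤ P, so producing beats shutting down (which would give -€170).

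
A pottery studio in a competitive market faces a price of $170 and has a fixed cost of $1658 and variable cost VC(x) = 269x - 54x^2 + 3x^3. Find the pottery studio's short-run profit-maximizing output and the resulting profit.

AVC = 269 - 54x + 3x^2; min AVC = $26 at x = 9. Since P = $170 ≥ min AVC, the firm produces.
With MC = 269 - 108x + 9x^2, P = MC on the upward-sloping part at x* = 11.
TR = 170·11 = 1870. TC = 1658 + 418 = 2076. Profit = 1870 − 2076 = -$206.
Shutting down would mean losing the fixed cost of $1658, so operating at a loss of $206 is better by $1452.

Profit = -$206 at x = 11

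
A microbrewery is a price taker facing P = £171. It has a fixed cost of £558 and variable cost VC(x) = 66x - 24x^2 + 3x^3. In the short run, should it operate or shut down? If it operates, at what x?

Produce at x = 7

From TC, MC = TC'(x) = 66 - 48x + 9x^2 and AVC = VC/x = 66 - 24x + 3x^2.
The AVC parabola has its vertex at x = 24/6 = 4, where AVC = 66 - 24·4 + 3·4^2 = £18.
P = £171 exceeds min AVC = £18, so the firm stays open.
Solving P = MC: -105 - 48x + 9x^2 = 0 ⇒ x = -5/3 or 7. On the upward-sloping branch, x* = 7.
Check: AVC at x = 7 is £45 ≤ P, so revenue covers variable cost.
Profit = P·x − TC = 171·7 − 873 = £324.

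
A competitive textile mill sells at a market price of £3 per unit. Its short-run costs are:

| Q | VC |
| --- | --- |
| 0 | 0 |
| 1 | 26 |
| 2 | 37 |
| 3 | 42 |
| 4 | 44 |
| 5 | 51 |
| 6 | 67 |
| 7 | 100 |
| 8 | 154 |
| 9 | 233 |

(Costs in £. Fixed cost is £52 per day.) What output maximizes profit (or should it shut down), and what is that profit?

Q = 0 (shut down); profit = -£52

Compute π = P·Q − TC at each output: Q=0: -52; Q=1: -75; Q=2: -83; Q=3: -85; Q=4: -84; Q=5: -88; Q=6: -101; Q=7: -131; Q=8: -182; Q=9: -258.
Profit is highest at Q = 0. Equivalently, the lowest AVC in the table is 51/5 ≈ £10.20 at Q = 5, and P = £3 falls below it — price never covers variable cost, so the firm shuts down and loses only its fixed cost.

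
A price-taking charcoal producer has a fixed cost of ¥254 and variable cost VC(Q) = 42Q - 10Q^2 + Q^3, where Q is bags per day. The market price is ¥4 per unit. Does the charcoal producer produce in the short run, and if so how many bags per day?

Strip out fixed cost: VC = 42Q - 10Q^2 + Q^3. Then AVC = 42 - 10Q + Q^2 and MC = 42 - 20Q + 3Q^2.
AVC hits its minimum where MC = AVC, at Q = 5, giving min AVC = 42 - 10·5 + 5^2 = ¥17.
With P < min AVC (¥4 < ¥17), every unit sold adds to the loss.
The firm minimizes its loss by shutting down and losing only its fixed cost of ¥254.

Shut down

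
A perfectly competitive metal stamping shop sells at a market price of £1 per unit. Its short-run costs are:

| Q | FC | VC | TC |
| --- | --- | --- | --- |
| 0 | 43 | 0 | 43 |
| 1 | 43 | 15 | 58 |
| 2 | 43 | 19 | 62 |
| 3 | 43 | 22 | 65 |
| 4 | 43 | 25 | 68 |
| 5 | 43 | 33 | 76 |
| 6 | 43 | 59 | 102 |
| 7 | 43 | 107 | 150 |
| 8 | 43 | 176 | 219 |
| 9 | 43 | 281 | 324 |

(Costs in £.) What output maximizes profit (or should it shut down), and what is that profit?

Q = 0 (shut down); profit = -£43

Tabulate TR − TC: Q=0: -43; Q=1: -57; Q=2: -60; Q=3: -62; Q=4: -64; Q=5: -71; Q=6: -96; Q=7: -143; Q=8: -211; Q=9: -315.
Profit is highest at Q = 0. Equivalently, the lowest AVC in the table is 25/4 ≈ £6.25 at Q = 4, and P = £1 falls below it — price never covers variable cost, so the firm shuts down and loses only its fixed cost.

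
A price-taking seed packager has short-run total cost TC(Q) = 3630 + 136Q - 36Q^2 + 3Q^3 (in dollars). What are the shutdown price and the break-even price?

Shutdown price = $28; break-even price = $433

AVC = 136 - 36Q + 3Q^2; minimized at Q = 6, giving min AVC = $28. That is the shutdown price.
ATC = 3630/Q + 136 - 36Q + 3Q^2. Setting dATC/dQ = −3630/Q^2 − 36 + 6Q = 0 gives Q = 11 (since 6·11^3 − 36·11^2 = 3630).
min ATC = 3630/11 + 136 − 36·11 + 3·11^2 = $433. That is the break-even price.
For $28 ≤ P < $433 the firm produces at a loss; below $28 it shuts down.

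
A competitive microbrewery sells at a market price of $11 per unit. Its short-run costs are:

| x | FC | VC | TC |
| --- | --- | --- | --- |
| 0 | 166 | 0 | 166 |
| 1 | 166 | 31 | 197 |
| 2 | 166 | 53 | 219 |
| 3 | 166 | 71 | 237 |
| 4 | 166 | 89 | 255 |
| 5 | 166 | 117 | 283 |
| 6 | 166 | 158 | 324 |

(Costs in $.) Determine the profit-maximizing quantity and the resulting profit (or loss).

x = 0 (shut down); profit = -$166

Tabulate TR − TC: x=0: -166; x=1: -186; x=2: -197; x=3: -204; x=4: -211; x=5: -228; x=6: -258.
Profit is highest at x = 0. Equivalently, the lowest AVC in the table is 89/4 ≈ $22.25 at x = 4, and P = $11 falls below it — price never covers variable cost, so the firm shuts down and loses only its fixed cost.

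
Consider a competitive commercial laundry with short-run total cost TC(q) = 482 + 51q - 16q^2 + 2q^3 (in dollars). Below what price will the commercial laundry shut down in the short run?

The shutdown price is the minimum of AVC. VC = 51q - 16q^2 + 2q^3, so AVC = 51 - 16q + 2q^2.
At the minimum of AVC, MC = AVC. MC = 51 - 32q + 6q^2; setting MC = AVC gives 4q^2 - 16q = 0, so q = 4. min AVC = 19.
So the shutdown price is $19.

$19 per unit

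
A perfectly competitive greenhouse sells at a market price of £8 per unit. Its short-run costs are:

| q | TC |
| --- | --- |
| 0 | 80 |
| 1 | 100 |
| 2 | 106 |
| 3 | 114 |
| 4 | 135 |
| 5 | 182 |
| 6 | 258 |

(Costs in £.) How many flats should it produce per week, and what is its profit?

Profit at each row (π = 8q − TC): q=0: -80; q=1: -92; q=2: -90; q=3: -90; q=4: -103; q=5: -142; q=6: -210.
Profit is highest at q = 0. Equivalently, the lowest AVC in the table is 34/3 ≈ £11.33 at q = 3, and P = £8 falls below it — price never covers variable cost, so the firm shuts down and loses only its fixed cost.

q = 0 (shut down); profit = -£80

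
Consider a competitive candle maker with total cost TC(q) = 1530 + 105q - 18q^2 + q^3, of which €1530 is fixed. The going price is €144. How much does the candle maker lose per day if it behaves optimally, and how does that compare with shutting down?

AVC = 105 - 18q + q^2 has its minimum €24 at q = 9; price €144 clears that bar, so the firm operates.
MC = 105 - 36q + 3q^2. Setting P = MC and taking the root on the rising branch gives q* = 13.
TR = 144·13 = 1872. TC = 1530 + 520 = 2050. Profit = 1872 − 2050 = -€178.
Shutting down would mean losing the fixed cost of €1530, so operating at a loss of €178 is better by €1352.

Profit = -€178 at q = 13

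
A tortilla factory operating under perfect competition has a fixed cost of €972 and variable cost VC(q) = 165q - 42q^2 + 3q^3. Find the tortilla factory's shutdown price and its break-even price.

Shutdown price = min AVC. AVC = 165 - 42q + 3q^2, with vertex at q = 7 and minimum €18.
ATC = 972/q + 165 - 42q + 3q^2. Setting dATC/dq = −972/q^2 − 42 + 6q = 0 gives q = 9 (since 6·9^3 − 42·9^2 = 972).
min ATC = 972/9 + 165 − 42·9 + 3·9^2 = €138. That is the break-even price.
Between these two prices the firm operates at a loss; above €138 it earns a profit.

Shutdown price = €18; break-even price = €138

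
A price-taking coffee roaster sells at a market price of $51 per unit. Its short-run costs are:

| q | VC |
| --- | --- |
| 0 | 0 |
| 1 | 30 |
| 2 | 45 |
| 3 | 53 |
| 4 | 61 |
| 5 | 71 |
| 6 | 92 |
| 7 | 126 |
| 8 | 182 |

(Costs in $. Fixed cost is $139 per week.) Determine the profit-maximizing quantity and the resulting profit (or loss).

Tabulate TR − TC: q=0: -139; q=1: -118; q=2: -82; q=3: -39; q=4: 4; q=5: 45; q=6: 75; q=7: 92; q=8: 87.
Profit is maximized at q = 7. AVC there is 126/7 = $18 ≤ P, so producing beats shutting down (which would give -$139).

q = 7; profit = $92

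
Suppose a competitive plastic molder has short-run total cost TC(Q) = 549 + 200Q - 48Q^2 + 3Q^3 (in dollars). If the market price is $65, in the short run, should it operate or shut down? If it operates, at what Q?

From TC, MC = TC'(Q) = 200 - 96Q + 9Q^2 and AVC = VC/Q = 200 - 48Q + 3Q^2.
The AVC parabola has its vertex at Q = 48/6 = 8, where AVC = 200 - 48·8 + 3·8^2 = $8.
Since P = $65 ≥ min AVC = $8, price covers variable cost and the firm should produce.
Set P = MC: 65 = 200 - 96Q + 9Q^2 → 135 - 96Q + 9Q^2 = 0. The roots are Q = 5/3 and Q = 9; the profit-maximizing output is on the rising part of MC, so Q* = 9.
Check: AVC at Q = 9 is $11 ≤ P, so revenue covers variable cost.
Profit = P·Q − TC = 65·9 − 648 = -$63, a loss, but smaller than the $549 fixed cost the firm would lose by shutting down.

Produce at Q = 9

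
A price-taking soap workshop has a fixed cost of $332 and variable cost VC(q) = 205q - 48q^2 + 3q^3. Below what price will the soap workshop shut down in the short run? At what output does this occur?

$13 per unit, at q = 8

The shutdown price is the minimum of AVC. VC = 205q - 48q^2 + 3q^3, so AVC = 205 - 48q + 3q^2.
dAVC/dq = -48 + 6q = 0 gives q = 8. min AVC = 205 - 48·8 + 3·8^2 = 13.
For P < $13 the firm produces nothing.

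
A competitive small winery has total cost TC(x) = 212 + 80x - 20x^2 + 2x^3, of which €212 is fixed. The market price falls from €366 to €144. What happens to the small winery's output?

MC = 80 - 40x + 6x^2; the shutdown threshold is min AVC = €30 (at x = 5).
With P = €366 above the shutdown price, P = MC gives x = 11.
At P = €144 ≥ min AVC, set P = MC: x = 8. The firm stays open but cuts output.

Output falls from 11 to 8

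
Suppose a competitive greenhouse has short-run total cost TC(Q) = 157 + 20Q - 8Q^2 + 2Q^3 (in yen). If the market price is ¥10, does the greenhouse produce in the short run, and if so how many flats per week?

Shut down

Strip out fixed cost: VC = 20Q - 8Q^2 + 2Q^3. Then AVC = 20 - 8Q + 2Q^2 and MC = 20 - 16Q + 6Q^2.
The AVC parabola has its vertex at Q = 8/4 = 2, where AVC = 20 - 8·2 + 2·2^2 = ¥12.
With P < min AVC (¥10 < ¥12), every unit sold adds to the loss.
The firm minimizes its loss by shutting down and losing only its fixed cost of ¥157.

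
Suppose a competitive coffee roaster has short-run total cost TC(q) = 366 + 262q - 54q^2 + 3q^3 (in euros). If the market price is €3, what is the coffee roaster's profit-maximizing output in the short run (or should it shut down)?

Strip out fixed cost: VC = 262q - 54q^2 + 3q^3. Then AVC = 262 - 54q + 3q^2 and MC = 262 - 108q + 9q^2.
The AVC parabola has its vertex at q = 54/6 = 9, where AVC = 262 - 54·9 + 3·9^2 = €19.
With P < min AVC (€3 < €19), every unit sold adds to the loss.
Best response: produce nothing and absorb the €366 fixed cost.

Shut down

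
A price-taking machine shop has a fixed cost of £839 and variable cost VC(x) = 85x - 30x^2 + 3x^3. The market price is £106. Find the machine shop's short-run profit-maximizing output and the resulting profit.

Profit = -£251 at x = 7

AVC = 85 - 30x + 3x^2; min AVC = £10 at x = 5. Since P = £106 ≥ min AVC, the firm produces.
With MC = 85 - 60x + 9x^2, P = MC on the upward-sloping part at x* = 7.
TR = 106·7 = 742. TC = 839 + 154 = 993. Profit = 742 − 993 = -£251.
By producing, the firm covers all variable cost plus £588 of fixed cost; shutting down would lose the full £839.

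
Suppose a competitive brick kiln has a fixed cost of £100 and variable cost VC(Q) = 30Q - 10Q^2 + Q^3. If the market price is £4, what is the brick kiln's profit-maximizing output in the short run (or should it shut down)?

Shut down

From TC, MC = TC'(Q) = 30 - 20Q + 3Q^2 and AVC = VC/Q = 30 - 10Q + Q^2.
AVC is minimized where dAVC/dQ = -10 + 2Q = 0, at Q = 5; min AVC = 30 - 10·5 + 5^2 = £5.
Since P = £4 < min AVC = £5, price fails to cover variable cost at any output.
Shutting down limits the loss to fixed cost, £100.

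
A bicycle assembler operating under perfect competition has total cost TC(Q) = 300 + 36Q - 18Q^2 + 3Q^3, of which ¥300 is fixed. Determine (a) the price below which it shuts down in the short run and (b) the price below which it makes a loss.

Shutdown price = min AVC. AVC = 36 - 18Q + 3Q^2, with vertex at Q = 3 and minimum ¥9.
ATC = 300/Q + 36 - 18Q + 3Q^2. Setting dATC/dQ = −300/Q^2 − 18 + 6Q = 0 gives Q = 5 (since 6·5^3 − 18·5^2 = 300).
min ATC = 300/5 + 36 − 18·5 + 3·5^2 = ¥81. That is the break-even price.
Between these two prices the firm operates at a loss; above ¥81 it earns a profit.

Shutdown price = ¥9; break-even price = ¥81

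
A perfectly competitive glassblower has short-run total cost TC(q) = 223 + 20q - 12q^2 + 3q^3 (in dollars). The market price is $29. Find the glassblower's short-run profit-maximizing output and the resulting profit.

AVC = 20 - 12q + 3q^2; min AVC = $8 at q = 2. Since P = $29 ≥ min AVC, the firm produces.
MC = 20 - 24q + 9q^2. Setting P = MC and taking the root on the rising branch gives q* = 3.
TR = 29·3 = 87. TC = 223 + 33 = 256. Profit = 87 − 256 = -$169.
That loss of $169 beats the $223 the firm would lose by shutting down; producing recovers $54 of fixed cost.

Profit = -$169 at q = 3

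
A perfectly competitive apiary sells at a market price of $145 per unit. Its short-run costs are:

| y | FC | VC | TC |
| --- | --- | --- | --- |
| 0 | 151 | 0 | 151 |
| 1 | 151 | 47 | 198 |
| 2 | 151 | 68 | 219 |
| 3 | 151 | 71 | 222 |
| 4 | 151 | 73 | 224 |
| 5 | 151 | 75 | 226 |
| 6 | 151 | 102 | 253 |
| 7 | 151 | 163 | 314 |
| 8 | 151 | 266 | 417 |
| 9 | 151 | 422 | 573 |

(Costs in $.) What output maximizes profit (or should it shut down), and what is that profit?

y = 8; profit = $743

Profit at each row (π = 145y − TC): y=0: -151; y=1: -53; y=2: 71; y=3: 213; y=4: 356; y=5: 499; y=6: 617; y=7: 701; y=8: 743; y=9: 732.
Profit is maximized at y = 8. AVC there is 266/8 = $33.25 ≤ P, so producing beats shutting down (which would give -$151).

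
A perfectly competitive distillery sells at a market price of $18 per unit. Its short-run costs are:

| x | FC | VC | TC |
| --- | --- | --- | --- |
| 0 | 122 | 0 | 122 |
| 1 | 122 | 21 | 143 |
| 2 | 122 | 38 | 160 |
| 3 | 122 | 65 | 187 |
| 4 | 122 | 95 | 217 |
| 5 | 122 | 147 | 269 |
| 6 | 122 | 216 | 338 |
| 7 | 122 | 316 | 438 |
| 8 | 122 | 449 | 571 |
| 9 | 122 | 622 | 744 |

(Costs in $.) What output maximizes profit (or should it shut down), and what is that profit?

Tabulate TR − TC: x=0: -122; x=1: -125; x=2: -124; x=3: -133; x=4: -145; x=5: -179; x=6: -230; x=7: -312; x=8: -427; x=9: -582.
Profit is highest at x = 0. Equivalently, the lowest AVC in the table is 38/2 ≈ $19 at x = 2, and P = $18 falls below it — price never covers variable cost, so the firm shuts down and loses only its fixed cost.

x = 0 (shut down); profit = -$122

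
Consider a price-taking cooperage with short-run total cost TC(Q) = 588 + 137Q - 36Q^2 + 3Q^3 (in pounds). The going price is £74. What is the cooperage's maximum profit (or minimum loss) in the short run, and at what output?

AVC = 137 - 36Q + 3Q^2; min AVC = £29 at Q = 6. Since P = £74 ≥ min AVC, the firm produces.
With MC = 137 - 72Q + 9Q^2, P = MC on the upward-sloping part at Q* = 7.
TR = 74·7 = 518. TC = 588 + 224 = 812. Profit = 518 − 812 = -£294.
By producing, the firm covers all variable cost plus £294 of fixed cost; shutting down would lose the full £588.

Profit = -£294 at Q = 7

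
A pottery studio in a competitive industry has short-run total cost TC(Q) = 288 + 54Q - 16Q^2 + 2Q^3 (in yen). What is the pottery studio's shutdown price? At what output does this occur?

The firm shuts down when price falls below the minimum of average variable cost. AVC = VC/Q = 54 - 16Q + 2Q^2.
At the minimum of AVC, MC = AVC. MC = 54 - 32Q + 6Q^2; setting MC = AVC gives 4Q^2 - 16Q = 0, so Q = 4. min AVC = 22.
For P < ¥22 the firm produces nothing.

¥22 per unit, at Q = 4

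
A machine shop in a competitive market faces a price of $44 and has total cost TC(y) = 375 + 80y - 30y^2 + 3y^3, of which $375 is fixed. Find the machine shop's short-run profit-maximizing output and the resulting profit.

Profit = -$159 at y = 6

AVC = 80 - 30y + 3y^2; min AVC = $5 at y = 5. Since P = $44 ≥ min AVC, the firm produces.
With MC = 80 - 60y + 9y^2, P = MC on the upward-sloping part at y* = 6.
TR = 44·6 = 264. TC = 375 + 48 = 423. Profit = 264 − 423 = -$159.
Shutting down would mean losing the fixed cost of $375, so operating at a loss of $159 is better by $216.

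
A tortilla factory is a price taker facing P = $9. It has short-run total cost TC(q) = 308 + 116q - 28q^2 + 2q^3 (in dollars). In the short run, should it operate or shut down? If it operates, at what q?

Variable cost is VC = 116q - 28q^2 + 2q^3, so AVC = VC/q = 116 - 28q + 2q^2 and MC = dTC/dq = 116 - 56q + 6q^2.
AVC hits its minimum where MC = AVC, at q = 7, giving min AVC = 116 - 28·7 + 2·7^2 = $18.
Since P = $9 < min AVC = $18, price fails to cover variable cost at any output.
The firm minimizes its loss by shutting down and losing only its fixed cost of $308.

Shut down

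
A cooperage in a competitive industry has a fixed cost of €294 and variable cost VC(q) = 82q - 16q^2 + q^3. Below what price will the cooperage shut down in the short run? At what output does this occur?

€18 per unit, at q = 8

Short-run supply begins at min AVC. From VC = 82q - 16q^2 + q^3, AVC = 82 - 16q + q^2.
dAVC/dq = -16 + 2q = 0 gives q = 8. min AVC = 82 - 16·8 + 8^2 = 18.
The firm shuts down for any P below €18.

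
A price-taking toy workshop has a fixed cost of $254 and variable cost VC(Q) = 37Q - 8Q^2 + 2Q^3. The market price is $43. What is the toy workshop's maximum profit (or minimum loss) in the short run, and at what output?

AVC = 37 - 8Q + 2Q^2 has its minimum $29 at Q = 2; price $43 clears that bar, so the firm operates.
MC = 37 - 16Q + 6Q^2. Setting P = MC and taking the root on the rising branch gives Q* = 3.
TR = 43·3 = 129. TC = 254 + 93 = 347. Profit = 129 − 347 = -$218.
That loss of $218 beats the $254 the firm would lose by shutting down; producing recovers $36 of fixed cost.

Profit = -$218 at Q = 3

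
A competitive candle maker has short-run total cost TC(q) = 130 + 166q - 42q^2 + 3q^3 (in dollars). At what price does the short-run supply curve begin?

$19 per unit

Short-run supply begins at min AVC. From VC = 166q - 42q^2 + 3q^3, AVC = 166 - 42q + 3q^2.
dAVC/dq = -42 + 6q = 0 gives q = 7. min AVC = 166 - 42·7 + 3·7^2 = 19.
The firm shuts down for any P below $19.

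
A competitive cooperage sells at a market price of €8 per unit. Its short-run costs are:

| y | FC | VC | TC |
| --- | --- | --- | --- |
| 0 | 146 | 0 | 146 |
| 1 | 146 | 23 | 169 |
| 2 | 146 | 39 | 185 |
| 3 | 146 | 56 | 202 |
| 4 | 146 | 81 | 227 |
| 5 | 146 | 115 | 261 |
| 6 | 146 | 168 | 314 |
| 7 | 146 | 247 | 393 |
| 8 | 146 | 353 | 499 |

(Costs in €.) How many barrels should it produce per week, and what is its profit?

y = 0 (shut down); profit = -€146

Tabulate TR − TC: y=0: -146; y=1: -161; y=2: -169; y=3: -178; y=4: -195; y=5: -221; y=6: -266; y=7: -337; y=8: -435.
Profit is highest at y = 0. Equivalently, the lowest AVC in the table is 56/3 ≈ €18.67 at y = 3, and P = €8 falls below it — price never covers variable cost, so the firm shuts down and loses only its fixed cost.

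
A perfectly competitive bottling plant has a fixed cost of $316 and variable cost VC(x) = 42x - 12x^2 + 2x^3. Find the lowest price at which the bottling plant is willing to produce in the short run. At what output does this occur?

The firm shuts down when price falls below the minimum of average variable cost. AVC = VC/x = 42 - 12x + 2x^2.
dAVC/dx = -12 + 4x = 0 gives x = 3. min AVC = 42 - 12·3 + 2·3^2 = 24.
The firm shuts down for any P below $24.

$24 per unit, at x = 3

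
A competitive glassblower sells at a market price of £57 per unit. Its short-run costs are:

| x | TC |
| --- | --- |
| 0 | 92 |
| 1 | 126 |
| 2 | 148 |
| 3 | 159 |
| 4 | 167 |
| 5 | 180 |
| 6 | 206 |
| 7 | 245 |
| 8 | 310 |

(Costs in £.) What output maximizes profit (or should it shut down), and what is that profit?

x = 7; profit = £154

Tabulate TR − TC: x=0: -92; x=1: -69; x=2: -34; x=3: 12; x=4: 61; x=5: 105; x=6: 136; x=7: 154; x=8: 146.
Profit is maximized at x = 7. AVC there is 153/7 = £21.86 ≤ P, so producing beats shutting down (which would give -£92).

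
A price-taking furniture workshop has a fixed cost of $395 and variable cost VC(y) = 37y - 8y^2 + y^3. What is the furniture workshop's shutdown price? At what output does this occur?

$21 per unit, at y = 4

The firm shuts down when price falls below the minimum of average variable cost. AVC = VC/y = 37 - 8y + y^2.
At the minimum of AVC, MC = AVC. MC = 37 - 16y + 3y^2; setting MC = AVC gives 2y^2 - 8y = 0, so y = 4. min AVC = 21.
The firm shuts down for any P below $21.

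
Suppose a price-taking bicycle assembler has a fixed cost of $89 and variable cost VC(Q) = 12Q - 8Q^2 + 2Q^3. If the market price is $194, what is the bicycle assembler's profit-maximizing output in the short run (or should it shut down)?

Produce at Q = 7

Strip out fixed cost: VC = 12Q - 8Q^2 + 2Q^3. Then AVC = 12 - 8Q + 2Q^2 and MC = 12 - 16Q + 6Q^2.
AVC is minimized where dAVC/dQ = -8 + 4Q = 0, at Q = 2; min AVC = 12 - 8·2 + 2·2^2 = $4.
P = $194 exceeds min AVC = $4, so the firm stays open.
Solving P = MC: -182 - 16Q + 6Q^2 = 0 ⇒ Q = -13/3 or 7. On the upward-sloping branch, Q* = 7.
Check: AVC at Q = 7 is $54 ≤ P, so revenue covers variable cost.
Profit = P·Q − TC = 194·7 − 467 = $891.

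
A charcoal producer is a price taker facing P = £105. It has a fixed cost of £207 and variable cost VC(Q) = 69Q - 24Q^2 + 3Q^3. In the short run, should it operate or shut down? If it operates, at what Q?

Produce at Q = 6

Variable cost is VC = 69Q - 24Q^2 + 3Q^3, so AVC = VC/Q = 69 - 24Q + 3Q^2 and MC = dTC/dQ = 69 - 48Q + 9Q^2.
The AVC parabola has its vertex at Q = 24/6 = 4, where AVC = 69 - 24·4 + 3·4^2 = £21.
Because £105 ≥ £21, revenue can cover variable cost; the firm operates.
P = MC gives -36 - 48Q + 9Q^2 = 0, with roots -2/3 and 6. Take the larger (rising MC): Q* = 6.
Check: AVC at Q = 6 is £33 ≤ P, so revenue covers variable cost.
Profit = P·Q − TC = 105·6 − 405 = £225.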